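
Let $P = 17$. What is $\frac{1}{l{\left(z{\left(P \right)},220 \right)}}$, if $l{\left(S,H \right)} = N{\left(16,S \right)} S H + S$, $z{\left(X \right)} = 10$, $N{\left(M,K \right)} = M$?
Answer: $\frac{1}{35210} \approx 2.8401 \cdot 10^{-5}$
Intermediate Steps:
$l{\left(S,H \right)} = S + 16 H S$ ($l{\left(S,H \right)} = 16 S H + S = 16 H S + S = S + 16 H S$)
$\frac{1}{l{\left(z{\left(P \right)},220 \right)}} = \frac{1}{10 \left(1 + 16 \cdot 220\right)} = \frac{1}{10 \left(1 + 3520\right)} = \frac{1}{10 \cdot 3521} = \frac{1}{35210}$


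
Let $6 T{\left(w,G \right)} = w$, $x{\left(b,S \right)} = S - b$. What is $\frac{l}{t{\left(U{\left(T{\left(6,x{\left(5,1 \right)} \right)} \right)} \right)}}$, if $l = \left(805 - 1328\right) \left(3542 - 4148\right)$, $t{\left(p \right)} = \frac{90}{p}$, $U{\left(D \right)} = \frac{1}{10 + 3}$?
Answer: $\frac{52823}{195} \approx 270.89$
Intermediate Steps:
$T{\left(w,G \right)} = \frac{w}{6}$
$U{\left(D \right)} = \frac{1}{13}$
$l = 316938$ ($l = \left(-523\right) \left(-606\right) = 316938$)
$\frac{l}{t{\left(U{\left(T{\left(6,x{\left(5,1 \right)} \right)} \right)} \right)}} = \frac{316938}{90 \frac{1}{\frac{1}{13}}} = \frac{316938}{90 \cdot 13} = \frac{316938}{1170} = 316938 \cdot \frac{1}{1170} = \frac{52823}{195}$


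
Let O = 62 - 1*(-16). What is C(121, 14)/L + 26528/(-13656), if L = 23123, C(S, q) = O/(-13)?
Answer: -76686110/39470961 ≈ -1.9428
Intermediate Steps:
O = 78 (O = 62 + 16 = 78)
C(S, q) = -6 (C(S, q) = 78/(-13) = 78*(-1/13) = -6)
C(121, 14)/L + 26528/(-13656) = -6/23123 + 26528/(-13656) = -6*1/23123 + 26528*(-1/13656) = -6/23123 - 3316/1707 = -76686110/39470961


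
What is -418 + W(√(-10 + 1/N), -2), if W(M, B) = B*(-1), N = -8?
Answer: -416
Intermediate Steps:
W(M, B) = -B
-418 + W(√(-10 + 1/N), -2) = -418 - 1*(-2) = -418 + 2 = -416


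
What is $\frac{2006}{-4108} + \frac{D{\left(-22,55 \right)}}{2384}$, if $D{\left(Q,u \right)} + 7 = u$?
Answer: $- \frac{143285}{306046} \approx -0.46818$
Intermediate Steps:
$D{\left(Q,u \right)} = -7 + u$
$\frac{2006}{-4108} + \frac{D{\left(-22,55 \right)}}{2384} = \frac{2006}{-4108} + \frac{-7 + 55}{2384} = 2006 \left(- \frac{1}{4108}\right) + 48 \cdot \frac{1}{2384} = - \frac{1003}{2054} + \frac{3}{149} = - \frac{143285}{306046}$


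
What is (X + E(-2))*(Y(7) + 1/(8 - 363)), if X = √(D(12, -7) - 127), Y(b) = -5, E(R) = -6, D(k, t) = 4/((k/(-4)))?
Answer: 10656/355 - 592*I*√1155/355 ≈ 30.017 - 56.674*I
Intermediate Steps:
D(k, t) = -16/k (D(k, t) = 4/((k*(-¼))) = 4/((-k/4)) = 4*(-4/k) = -16/k)
X = I*√1155/3 (X = √(-16/12 - 127) = √(-16*1/12 - 127) = √(-4/3 - 127) = √(-385/3) = I*√1155/3 ≈ 11.328*I)
(X + E(-2))*(Y(7) + 1/(8 - 363)) = (I*√1155/3 - 6)*(-5 + 1/(8 - 363)) = (-6 + I*√1155/3)*(-5 + 1/(-355)) = (-6 + I*√1155/3)*(-5 - 1/355) = (-6 + I*√1155/3)*(-1776/355) = 10656/355 - 592*I*√1155/355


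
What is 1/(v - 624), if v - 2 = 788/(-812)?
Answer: -203/126463 ≈ -0.0016052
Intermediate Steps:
v = 209/203 (v = 2 + 788/(-812) = 2 + 788*(-1/812) = 2 - 197/203 = 209/203 ≈ 1.0296)
1/(v - 624) = 1/(209/203 - 624) = 1/(-126463/203) = -203/126463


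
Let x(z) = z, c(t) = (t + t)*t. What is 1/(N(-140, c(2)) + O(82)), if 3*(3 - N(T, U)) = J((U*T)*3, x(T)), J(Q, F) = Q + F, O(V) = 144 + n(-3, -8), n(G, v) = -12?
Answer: 3/3905 ≈ 0.00076825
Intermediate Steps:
c(t) = 2*t² (c(t) = (2*t)*t = 2*t²)
O(V) = 132 (O(V) = 144 - 12 = 132)
J(Q, F) = F + Q
N(T, U) = 3 - T/3 - T*U (N(T, U) = 3 - (T + (U*T)*3)/3 = 3 - (T + (T*U)*3)/3 = 3 - (T + 3*T*U)/3 = 3 + (-T/3 - T*U) = 3 - T/3 - T*U)
1/(N(-140, c(2)) + O(82)) = 1/((3 - ⅓*(-140) - 1*(-140)*2*2²) + 132) = 1/((3 + 140/3 - 1*(-140)*2*4) + 132) = 1/((3 + 140/3 - 1*(-140)*8) + 132) = 1/((3 + 140/3 + 1120) + 132) = 1/(3509/3 + 132) = 1/(3905/3) = 3/3905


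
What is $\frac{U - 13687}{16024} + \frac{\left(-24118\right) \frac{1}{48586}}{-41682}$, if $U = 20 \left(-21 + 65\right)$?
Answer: $- \frac{6483964702583}{8112797577912} \approx -0.79923$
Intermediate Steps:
$U = 880$ ($U = 20 \cdot 44 = 880$)
$\frac{U - 13687}{16024} + \frac{\left(-24118\right) \frac{1}{48586}}{-41682} = \frac{880 - 13687}{16024} + \frac{\left(-24118\right) \frac{1}{48586}}{-41682} = \left(-12807\right) \frac{1}{16024} + \left(-24118\right) \frac{1}{48586} \left(- \frac{1}{41682}\right) = - \frac{12807}{16024} - - \frac{12059}{1012580826} = - \frac{12807}{16024} + \frac{12059}{1012580826} = - \frac{6483964702583}{8112797577912}$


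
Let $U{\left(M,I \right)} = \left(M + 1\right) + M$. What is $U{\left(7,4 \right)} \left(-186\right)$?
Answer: $-2790$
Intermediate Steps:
$U{\left(M,I \right)} = 1 + 2 M$ ($U{\left(M,I \right)} = \left(1 + M\right) + M = 1 + 2 M$)
$U{\left(7,4 \right)} \left(-186\right) = \left(1 + 2 \cdot 7\right) \left(-186\right) = \left(1 + 14\right) \left(-186\right) = 15 \left(-186\right) = -2790$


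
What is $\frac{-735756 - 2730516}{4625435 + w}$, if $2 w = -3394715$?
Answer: $- \frac{6932544}{5856155} \approx -1.1838$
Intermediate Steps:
$w = - \frac{3394715}{2}$ ($w = \frac{1}{2} \left(-3394715\right) = - \frac{3394715}{2} \approx -1.6974 \cdot 10^{6}$)
$\frac{-735756 - 2730516}{4625435 + w} = \frac{-735756 - 2730516}{4625435 - \frac{3394715}{2}} = - \frac{3466272}{\frac{5856155}{2}} = \left(-3466272\right) \frac{2}{5856155} = - \frac{6932544}{5856155}$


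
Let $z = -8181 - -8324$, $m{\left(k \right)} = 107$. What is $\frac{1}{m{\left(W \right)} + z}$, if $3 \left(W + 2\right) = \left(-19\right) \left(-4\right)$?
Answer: $\frac{1}{250} \approx 0.004$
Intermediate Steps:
$W = \frac{70}{3}$ ($W = -2 + \frac{\left(-19\right) \left(-4\right)}{3} = -2 + \frac{1}{3} \cdot 76 = -2 + \frac{76}{3} = \frac{70}{3} \approx 23.333$)
$z = 143$ ($z = -8181 + 8324 = 143$)
$\frac{1}{m{\left(W \right)} + z} = \frac{1}{107 + 143} = \frac{1}{250}$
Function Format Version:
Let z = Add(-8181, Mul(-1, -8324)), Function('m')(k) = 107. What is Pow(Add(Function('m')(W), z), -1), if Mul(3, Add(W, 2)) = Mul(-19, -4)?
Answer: Rational(1, 250) ≈ 0.0040000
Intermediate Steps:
W = Rational(70, 3) (W = Add(-2, Mul(Rational(1, 3), Mul(-19, -4))) = Add(-2, Mul(Rational(1, 3), 76)) = Add(-2, Rational(76, 3)) = Rational(70, 3) ≈ 23.333)
z = 143 (z = Add(-8181, 8324) = 143)
Pow(Add(Function('m')(W), z), -1) = Pow(Add(107, 143), -1) = Pow(250, -1) = Rational(1, 250)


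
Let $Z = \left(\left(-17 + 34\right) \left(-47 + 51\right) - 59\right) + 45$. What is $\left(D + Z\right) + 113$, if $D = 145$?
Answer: $312$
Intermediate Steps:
$Z = 54$ ($Z = \left(17 \cdot 4 - 59\right) + 45 = \left(68 - 59\right) + 45 = 9 + 45 = 54$)
$\left(D + Z\right) + 113 = \left(145 + 54\right) + 113 = 199 + 113 = 312$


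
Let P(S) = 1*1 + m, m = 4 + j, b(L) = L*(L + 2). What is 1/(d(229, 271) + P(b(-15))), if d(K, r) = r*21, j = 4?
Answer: 1/5700 ≈ 0.00017544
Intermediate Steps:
b(L) = L*(2 + L)
d(K, r) = 21*r
m = 8 (m = 4 + 4 = 8)
P(S) = 9 (P(S) = 1*1 + 8 = 1 + 8 = 9)
1/(d(229, 271) + P(b(-15))) = 1/(21*271 + 9) = 1/(5691 + 9) = 1/5700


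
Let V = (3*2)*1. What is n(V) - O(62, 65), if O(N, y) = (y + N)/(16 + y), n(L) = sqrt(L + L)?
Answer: -127/81 + 2*sqrt(3) ≈ 1.8962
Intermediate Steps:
V = 6 (V = 6*1 = 6)
n(L) = sqrt(2)*sqrt(L) (n(L) = sqrt(2*L) = sqrt(2)*sqrt(L))
O(N, y) = (N + y)/(16 + y)
n(V) - O(62, 65) = sqrt(2)*sqrt(6) - (62 + 65)/(16 + 65) = 2*sqrt(3) - 127/81 = -127/81 + 2*sqrt(3)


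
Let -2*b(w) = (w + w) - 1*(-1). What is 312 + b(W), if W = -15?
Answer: 653/2 ≈ 326.50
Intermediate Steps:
b(w) = -½ - w (b(w) = -((w + w) - 1*(-1))/2 = -(2*w + 1)/2 = -(1 + 2*w)/2 = -½ - w)
312 + b(W) = 312 + (-½ - 1*(-15)) = 312 + (-½ + 15) = 312 + 29/2 = 653/2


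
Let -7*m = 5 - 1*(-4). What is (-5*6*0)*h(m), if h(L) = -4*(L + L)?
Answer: 0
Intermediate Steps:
m = -9/7 (m = -(5 - 1*(-4))/7 = -(5 + 4)/7 = -⅐*9 = -9/7 ≈ -1.2857)
h(L) = -8*L
(-5*6*0)*h(m) = (-5*6*0)*(-8*(-9/7)) = -30*0*(72/7) = 0*(72/7) = 0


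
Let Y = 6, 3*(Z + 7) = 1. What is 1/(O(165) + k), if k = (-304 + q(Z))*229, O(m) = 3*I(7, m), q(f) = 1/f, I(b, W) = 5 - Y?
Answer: -20/1393067 ≈ -1.4357e-5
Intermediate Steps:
Z = -20/3 (Z = -7 + (⅓)*1 = -7 + ⅓ = -20/3 ≈ -6.6667)
I(b, W) = -1 (I(b, W) = 5 - 1*6 = 5 - 6 = -1)
O(m) = -3 (O(m) = 3*(-1) = -3)
k = -1393007/20 (k = (-304 + 1/(-20/3))*229 = (-304 - 3/20)*229 = -6083/20*229 = -1393007/20 ≈ -69650.)
1/(O(165) + k) = 1/(-3 - 1393007/20) = 1/(-1393067/20) = -20/1393067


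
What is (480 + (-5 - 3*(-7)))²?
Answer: 246016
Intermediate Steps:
(480 + (-5 - 3*(-7)))² = (480 + (-5 + 21))² = (480 + 16)² = 496² = 246016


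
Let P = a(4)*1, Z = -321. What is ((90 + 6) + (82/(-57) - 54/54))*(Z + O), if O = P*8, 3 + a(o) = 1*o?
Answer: -1669229/57 ≈ -29285.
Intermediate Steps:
a(o) = -3 + o (a(o) = -3 + 1*o = -3 + o)
P = 1 (P = (-3 + 4)*1 = 1*1 = 1)
O = 8 (O = 1*8 = 8)
((90 + 6) + (82/(-57) - 54/54))*(Z + O) = ((90 + 6) + (82/(-57) - 54/54))*(-321 + 8) = (96 + (82*(-1/57) - 54*1/54))*(-313) = (96 + (-82/57 - 1))*(-313) = (96 - 139/57)*(-313) = (5333/57)*(-313) = -1669229/57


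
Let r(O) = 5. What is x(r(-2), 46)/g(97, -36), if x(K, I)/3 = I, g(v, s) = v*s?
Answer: -23/582 ≈ -0.039519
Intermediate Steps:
g(v, s) = s*v
x(K, I) = 3*I
x(r(-2), 46)/g(97, -36) = (3*46)/((-36*97)) = 138/(-3492) = 138*(-1/3492) = -23/582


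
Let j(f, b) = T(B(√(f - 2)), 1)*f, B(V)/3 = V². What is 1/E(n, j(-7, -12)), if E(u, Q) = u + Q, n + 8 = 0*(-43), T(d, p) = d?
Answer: 1/181 ≈ 0.0055249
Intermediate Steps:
B(V) = 3*V²
j(f, b) = f*(-6 + 3*f) (j(f, b) = (3*(√(f - 2))²)*f = (3*(√(-2 + f))²)*f = (3*(-2 + f))*f = (-6 + 3*f)*f = f*(-6 + 3*f))
n = -8 (n = -8 + 0*(-43) = -8 + 0 = -8)
E(u, Q) = Q + u
1/E(n, j(-7, -12)) = 1/(3*(-7)*(-2 - 7) - 8) = 1/(3*(-7)*(-9) - 8) = 1/(189 - 8) = 1/181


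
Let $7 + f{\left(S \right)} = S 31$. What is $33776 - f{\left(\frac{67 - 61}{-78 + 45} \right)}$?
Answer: $\frac{371675}{11} \approx 33789.0$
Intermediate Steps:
$f{\left(S \right)} = -7 + 31 S$ ($f{\left(S \right)} = -7 + S 31 = -7 + 31 S$)
$33776 - f{\left(\frac{67 - 61}{-78 + 45} \right)} = 33776 - \left(-7 + 31 \frac{67 - 61}{-78 + 45}\right) = 33776 - \left(-7 + 31 \frac{6}{-33}\right) = 33776 - \left(-7 + 31 \cdot 6 \left(- \frac{1}{33}\right)\right) = 33776 - \left(-7 + 31 \left(- \frac{2}{11}\right)\right) = 33776 - \left(-7 - \frac{62}{11}\right) = 33776 - - \frac{139}{11} = 33776 + \frac{139}{11} = \frac{371675}{11}$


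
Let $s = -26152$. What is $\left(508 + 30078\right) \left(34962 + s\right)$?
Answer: $269462660$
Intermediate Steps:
$\left(508 + 30078\right) \left(34962 + s\right) = \left(508 + 30078\right) \left(34962 - 26152\right) = 30586 \cdot 8810 = 269462660$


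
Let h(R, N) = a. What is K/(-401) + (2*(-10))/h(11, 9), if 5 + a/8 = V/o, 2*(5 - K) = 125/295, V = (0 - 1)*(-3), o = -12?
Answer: 461315/993678 ≈ 0.46425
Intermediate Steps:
V = 3 (V = -1*(-3) = 3)
K = 565/118 (K = 5 - 125/(2*295) = 5 - ½*25/59 = 5 - 25/118 = 565/118 ≈ 4.7881)
a = -42 (a = -40 + 8*(3/(-12)) = -40 + 8*(3*(-1/12)) = -40 + 8*(-¼) = -40 - 2 = -42)
h(R, N) = -42
K/(-401) + (2*(-10))/h(11, 9) = (565/118)/(-401) + (2*(-10))/(-42) = (565/118)*(-1/401) - 20*(-1/42) = -565/47318 + 10/21 = 461315/993678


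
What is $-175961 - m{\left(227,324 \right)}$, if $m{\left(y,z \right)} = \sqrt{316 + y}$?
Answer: $-175961 - \sqrt{543} \approx -1.7598 \cdot 10^{5}$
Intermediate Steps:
$-175961 - m{\left(227,324 \right)} = -175961 - \sqrt{316 + 227} = -175961 - \sqrt{543}$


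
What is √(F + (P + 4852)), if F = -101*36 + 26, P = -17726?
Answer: 2*I*√4121 ≈ 128.39*I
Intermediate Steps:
F = -3610 (F = -3636 + 26 = -3610)
√(F + (P + 4852)) = √(-3610 + (-17726 + 4852)) = √(-3610 - 12874) = √(-16484) = 2*I*√4121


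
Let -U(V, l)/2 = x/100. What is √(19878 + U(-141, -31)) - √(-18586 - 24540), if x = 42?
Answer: √496929/5 - I*√43126 ≈ 140.99 - 207.67*I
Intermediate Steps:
U(V, l) = -21/25 (U(V, l) = -84/100 = -2*21/50 = -21/25)
√(19878 + U(-141, -31)) - √(-18586 - 24540) = √(19878 - 21/25) - √(-18586 - 24540) = √(496929/25) - √(-43126) = √496929/5 - I*√43126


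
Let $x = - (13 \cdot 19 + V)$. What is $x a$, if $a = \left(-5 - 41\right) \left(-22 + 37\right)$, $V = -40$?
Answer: $142830$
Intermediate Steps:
$a = -690$ ($a = \left(-46\right) 15 = -690$)
$x = -207$ ($x = - (13 \cdot 19 - 40) = - (247 - 40) = \left(-1\right) 207 = -207$)
$x a = \left(-207\right) \left(-690\right) = 142830$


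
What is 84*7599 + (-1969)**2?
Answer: 4515277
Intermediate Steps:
84*7599 + (-1969)**2 = 638316 + 3876961 = 4515277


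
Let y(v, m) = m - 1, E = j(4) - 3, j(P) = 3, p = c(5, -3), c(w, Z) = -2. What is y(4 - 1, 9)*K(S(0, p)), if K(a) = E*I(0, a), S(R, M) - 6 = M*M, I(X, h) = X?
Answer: 0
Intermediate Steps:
p = -2
E = 0 (E = 3 - 3 = 0)
y(v, m) = -1 + m
S(R, M) = 6 + M**2 (S(R, M) = 6 + M*M = 6 + M**2)
K(a) = 0 (K(a) = 0*0 = 0)
y(4 - 1, 9)*K(S(0, p)) = (-1 + 9)*0 = 8*0 = 0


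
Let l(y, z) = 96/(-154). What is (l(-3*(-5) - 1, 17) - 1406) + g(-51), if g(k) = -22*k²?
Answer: -4514404/77 ≈ -58629.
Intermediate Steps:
l(y, z) = -48/77 (l(y, z) = 96*(-1/154) = -48/77)
(l(-3*(-5) - 1, 17) - 1406) + g(-51) = (-48/77 - 1406) - 22*(-51)² = -108310/77 - 22*2601 = -108310/77 - 57222 = -4514404/77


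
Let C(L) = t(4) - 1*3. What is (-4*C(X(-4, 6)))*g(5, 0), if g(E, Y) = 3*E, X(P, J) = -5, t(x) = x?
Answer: -60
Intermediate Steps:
C(L) = 1 (C(L) = 4 - 1*3 = 4 - 3 = 1)
(-4*C(X(-4, 6)))*g(5, 0) = (-4*1)*(3*5) = -4*15 = -60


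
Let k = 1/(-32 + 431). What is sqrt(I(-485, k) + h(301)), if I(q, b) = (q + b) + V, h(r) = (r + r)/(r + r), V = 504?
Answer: sqrt(3184419)/399 ≈ 4.4724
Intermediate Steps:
k = 1/399 ≈ 0.0025063
h(r) = 1 (h(r) = (2*r)/((2*r)) = (2*r)*(1/(2*r)) = 1)
I(q, b) = 504 + b + q (I(q, b) = (q + b) + 504 = (b + q) + 504 = 504 + b + q)
sqrt(I(-485, k) + h(301)) = sqrt((504 + 1/399 - 485) + 1) = sqrt(7582/399 + 1) = sqrt(7981/399) = sqrt(3184419)/399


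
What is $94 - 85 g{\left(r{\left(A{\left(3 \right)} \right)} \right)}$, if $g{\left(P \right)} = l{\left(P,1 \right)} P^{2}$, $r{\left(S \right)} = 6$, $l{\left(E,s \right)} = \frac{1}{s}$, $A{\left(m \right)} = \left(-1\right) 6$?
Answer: $-2966$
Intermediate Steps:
$A{\left(m \right)} = -6$
$g{\left(P \right)} = P^{2}$ ($g{\left(P \right)} = \frac{P^{2}}{1} = 1 P^{2} = P^{2}$)
$94 - 85 g{\left(r{\left(A{\left(3 \right)} \right)} \right)} = 94 - 85 \cdot 6^{2} = 94 - 3060 = -2966$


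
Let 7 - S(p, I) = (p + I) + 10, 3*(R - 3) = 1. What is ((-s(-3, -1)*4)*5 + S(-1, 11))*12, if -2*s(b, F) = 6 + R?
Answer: 964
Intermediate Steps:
R = 10/3 (R = 3 + (1/3)*1 = 3 + 1/3 = 10/3 ≈ 3.3333)
s(b, F) = -14/3 (s(b, F) = -(6 + 10/3)/2 = -1/2*28/3 = -14/3)
S(p, I) = -3 - I - p (S(p, I) = 7 - ((p + I) + 10) = 7 - ((I + p) + 10) = 7 - (10 + I + p) = 7 + (-10 - I - p) = -3 - I - p)
((-s(-3, -1)*4)*5 + S(-1, 11))*12 = ((-1*(-14/3)*4)*5 + (-3 - 1*11 - 1*(-1)))*12 = (((14/3)*4)*5 + (-3 - 11 + 1))*12 = ((56/3)*5 - 13)*12 = (280/3 - 13)*12 = (241/3)*12 = 964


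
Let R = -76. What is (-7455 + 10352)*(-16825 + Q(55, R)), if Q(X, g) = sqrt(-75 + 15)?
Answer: -48742025 + 5794*I*sqrt(15) ≈ -4.8742e+7 + 22440.0*I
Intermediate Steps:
Q(X, g) = 2*I*sqrt(15) (Q(X, g) = sqrt(-60) = 2*I*sqrt(15))
(-7455 + 10352)*(-16825 + Q(55, R)) = (-7455 + 10352)*(-16825 + 2*I*sqrt(15)) = 2897*(-16825 + 2*I*sqrt(15)) = -48742025 + 5794*I*sqrt(15)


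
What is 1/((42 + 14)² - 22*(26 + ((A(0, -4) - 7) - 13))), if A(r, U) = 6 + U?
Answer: 1/2960 ≈ 0.00033784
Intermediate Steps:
1/((42 + 14)² - 22*(26 + ((A(0, -4) - 7) - 13))) = 1/((42 + 14)² - 22*(26 + (((6 - 4) - 7) - 13))) = 1/(56² - 22*(26 + ((2 - 7) - 13))) = 1/(3136 - 22*(26 + (-5 - 13))) = 1/(3136 - 22*(26 - 18)) = 1/(3136 - 22*8) = 1/(3136 - 176) = 1/2960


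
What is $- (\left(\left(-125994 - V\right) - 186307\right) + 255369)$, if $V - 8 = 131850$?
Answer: $188790$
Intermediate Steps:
$V = 131858$ ($V = 8 + 131850 = 131858$)
$- (\left(\left(-125994 - V\right) - 186307\right) + 255369) = - (\left(\left(-125994 - 131858\right) - 186307\right) + 255369) = - (\left(-257852 - 186307\right) + 255369) = - (-444159 + 255369) = \left(-1\right) \left(-188790\right) = 188790$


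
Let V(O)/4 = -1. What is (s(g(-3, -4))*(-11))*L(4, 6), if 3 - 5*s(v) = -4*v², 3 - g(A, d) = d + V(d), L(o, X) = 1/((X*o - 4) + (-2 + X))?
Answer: -5357/120 ≈ -44.642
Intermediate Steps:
V(O) = -4 (V(O) = 4*(-1) = -4)
L(o, X) = 1/(-6 + X + X*o) (L(o, X) = 1/((-4 + X*o) + (-2 + X)) = 1/(-6 + X + X*o))
g(A, d) = 7 - d (g(A, d) = 3 - (d - 4) = 3 - (-4 + d) = 3 + (4 - d) = 7 - d)
s(v) = ⅗ + 4*v²/5 (s(v) = ⅗ - (-4)*v²/5 = ⅗ + 4*v²/5)
(s(g(-3, -4))*(-11))*L(4, 6) = ((⅗ + 4*(7 - 1*(-4))²/5)*(-11))/(-6 + 6 + 6*4) = ((⅗ + 4*(7 + 4)²/5)*(-11))/(-6 + 6 + 24) = ((⅗ + (⅘)*11²)*(-11))/24 = ((⅗ + (⅘)*121)*(-11))*(1/24) = ((⅗ + 484/5)*(-11))*(1/24) = ((487/5)*(-11))*(1/24) = -5357/5*1/24 = -5357/120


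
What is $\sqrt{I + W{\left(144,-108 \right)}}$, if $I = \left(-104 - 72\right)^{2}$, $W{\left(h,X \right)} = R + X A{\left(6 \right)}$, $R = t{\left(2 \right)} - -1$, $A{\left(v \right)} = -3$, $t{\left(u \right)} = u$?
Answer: $\sqrt{31303} \approx 176.93$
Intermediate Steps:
$R = 3$ ($R = 2 - -1 = 2 + 1 = 3$)
$W{\left(h,X \right)} = 3 - 3 X$ ($W{\left(h,X \right)} = 3 + X \left(-3\right) = 3 - 3 X$)
$I = 30976$ ($I = \left(-176\right)^{2} = 30976$)
$\sqrt{I + W{\left(144,-108 \right)}} = \sqrt{30976 + \left(3 - -324\right)} = \sqrt{30976 + \left(3 + 324\right)} = \sqrt{30976 + 327} = \sqrt{31303}$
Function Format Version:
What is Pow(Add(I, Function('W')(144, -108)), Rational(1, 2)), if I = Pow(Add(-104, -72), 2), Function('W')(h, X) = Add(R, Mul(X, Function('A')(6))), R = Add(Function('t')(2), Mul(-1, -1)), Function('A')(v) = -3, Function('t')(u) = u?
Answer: Pow(31303, Rational(1, 2)) ≈ 176.93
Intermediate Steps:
R = 3 (R = Add(2, Mul(-1, -1)) = Add(2, 1) = 3)
Function('W')(h, X) = Add(3, Mul(-3, X)) (Function('W')(h, X) = Add(3, Mul(X, -3)) = Add(3, Mul(-3, X)))
I = 30976 (I = Pow(-176, 2) = 30976)
Pow(Add(I, Function('W')(144, -108)), Rational(1, 2)) = Pow(Add(30976, Add(3, Mul(-3, -108))), Rational(1, 2)) = Pow(Add(30976, Add(3, 324)), Rational(1, 2)) = Pow(Add(30976, 327), Rational(1, 2)) = Pow(31303, Rational(1, 2))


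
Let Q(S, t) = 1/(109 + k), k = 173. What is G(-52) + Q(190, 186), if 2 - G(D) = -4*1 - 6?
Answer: 3385/282 ≈ 12.004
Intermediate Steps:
G(D) = 12 (G(D) = 2 - (-4*1 - 6) = 2 - (-4 - 6) = 2 - 1*(-10) = 2 + 10 = 12)
Q(S, t) = 1/282 (Q(S, t) = 1/(109 + 173) = 1/282)
G(-52) + Q(190, 186) = 12 + 1/282 = 3385/282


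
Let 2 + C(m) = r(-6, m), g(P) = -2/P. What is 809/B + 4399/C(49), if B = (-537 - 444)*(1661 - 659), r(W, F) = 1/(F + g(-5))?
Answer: -356013568529/160222806 ≈ -2222.0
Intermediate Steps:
r(W, F) = 1/(⅖ + F) (r(W, F) = 1/(F - 2/(-5)) = 1/(F - 2*(-⅕)) = 1/(F + ⅖) = 1/(⅖ + F))
C(m) = -2 + 5/(2 + 5*m)
B = -982962 (B = -981*1002 = -982962)
809/B + 4399/C(49) = 809/(-982962) + 4399/(((1 - 10*49)/(2 + 5*49))) = 809*(-1/982962) + 4399/(((1 - 490)/(2 + 245))) = -809/982962 + 4399/((-489/247)) = -809/982962 + 4399/(((1/247)*(-489))) = -809/982962 + 4399/(-489/247) = -809/982962 + 4399*(-247/489) = -809/982962 - 1086553/489 = -356013568529/160222806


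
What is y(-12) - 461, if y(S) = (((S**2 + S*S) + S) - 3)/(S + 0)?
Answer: -1935/4 ≈ -483.75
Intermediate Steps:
y(S) = (-3 + S + 2*S**2)/S (y(S) = (((S**2 + S**2) + S) - 3)/S = ((2*S**2 + S) - 3)/S = ((S + 2*S**2) - 3)/S = (-3 + S + 2*S**2)/S)
y(-12) - 461 = (1 - 3/(-12) + 2*(-12)) - 461 = (1 - 3*(-1/12) - 24) - 461 = (1 + 1/4 - 24) - 461 = -91/4 - 461 = -1935/4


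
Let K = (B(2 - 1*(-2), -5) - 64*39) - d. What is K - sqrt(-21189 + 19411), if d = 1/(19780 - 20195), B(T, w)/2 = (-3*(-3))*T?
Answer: -1005959/415 - I*sqrt(1778) ≈ -2424.0 - 42.166*I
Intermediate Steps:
B(T, w) = 18*T (B(T, w) = 2*((-3*(-3))*T) = 2*(9*T) = 18*T)
d = -1/415 (d = 1/(-415) = -1/415 ≈ -0.0024096)
K = -1005959/415 (K = (18*(2 - 1*(-2)) - 64*39) - 1*(-1/415) = (18*(2 + 2) - 2496) + 1/415 = (18*4 - 2496) + 1/415 = (72 - 2496) + 1/415 = -2424 + 1/415 = -1005959/415 ≈ -2424.0)
K - sqrt(-21189 + 19411) = -1005959/415 - sqrt(-21189 + 19411) = -1005959/415 - sqrt(-1778) = -1005959/415 - I*sqrt(1778)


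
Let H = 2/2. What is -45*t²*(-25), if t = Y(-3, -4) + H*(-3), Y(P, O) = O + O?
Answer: 136125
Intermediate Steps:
H = 1 (H = 2*(½) = 1)
Y(P, O) = 2*O
t = -11 (t = 2*(-4) + 1*(-3) = -8 - 3 = -11)
-45*t²*(-25) = -45*(-11)²*(-25) = -45*121*(-25) = -5445*(-25) = 136125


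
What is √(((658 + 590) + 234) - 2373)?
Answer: 9*I*√11 ≈ 29.85*I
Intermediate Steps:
√(((658 + 590) + 234) - 2373) = √((1248 + 234) - 2373) = √(1482 - 2373) = √(-891) = 9*I*√11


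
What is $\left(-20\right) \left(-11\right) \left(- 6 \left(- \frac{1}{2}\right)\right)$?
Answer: $660$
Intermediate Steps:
$\left(-20\right) \left(-11\right) \left(- 6 \left(- \frac{1}{2}\right)\right) = 220 \left(- 6 \left(\left(-1\right) \frac{1}{2}\right)\right) = 220 \left(\left(-6\right) \left(- \frac{1}{2}\right)\right) = 220 \cdot 3 = 660$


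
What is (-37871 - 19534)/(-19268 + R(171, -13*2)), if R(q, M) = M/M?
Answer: 57405/19267 ≈ 2.9794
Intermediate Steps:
R(q, M) = 1
(-37871 - 19534)/(-19268 + R(171, -13*2)) = (-37871 - 19534)/(-19268 + 1) = -57405/(-19267) = -57405*(-1/19267) = 57405/19267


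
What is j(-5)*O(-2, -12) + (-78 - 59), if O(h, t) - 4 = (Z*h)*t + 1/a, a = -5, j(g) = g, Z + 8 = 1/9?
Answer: 2372/3 ≈ 790.67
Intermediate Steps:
Z = -71/9 (Z = -8 + 1/9 = -8 + ⅑ = -71/9 ≈ -7.8889)
O(h, t) = 19/5 - 71*h*t/9 (O(h, t) = 4 + ((-71*h/9)*t + 1/(-5)) = 4 + (-71*h*t/9 - ⅕) = 4 + (-⅕ - 71*h*t/9) = 19/5 - 71*h*t/9)
j(-5)*O(-2, -12) + (-78 - 59) = -5*(19/5 - 71/9*(-2)*(-12)) + (-78 - 59) = -5*(19/5 - 568/3) - 137 = -5*(-2783/15) - 137 = 2783/3 - 137 = 2372/3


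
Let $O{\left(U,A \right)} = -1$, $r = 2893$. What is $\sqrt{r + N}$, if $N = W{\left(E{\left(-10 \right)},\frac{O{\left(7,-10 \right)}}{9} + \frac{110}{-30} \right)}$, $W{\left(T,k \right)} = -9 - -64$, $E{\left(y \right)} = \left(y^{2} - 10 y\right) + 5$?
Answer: $2 \sqrt{737} \approx 54.295$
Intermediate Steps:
$E{\left(y \right)} = 5 + y^{2} - 10 y$
$W{\left(T,k \right)} = 55$ ($W{\left(T,k \right)} = -9 + 64 = 55$)
$N = 55$
$\sqrt{r + N} = \sqrt{2893 + 55} = \sqrt{2948} = 2 \sqrt{737}$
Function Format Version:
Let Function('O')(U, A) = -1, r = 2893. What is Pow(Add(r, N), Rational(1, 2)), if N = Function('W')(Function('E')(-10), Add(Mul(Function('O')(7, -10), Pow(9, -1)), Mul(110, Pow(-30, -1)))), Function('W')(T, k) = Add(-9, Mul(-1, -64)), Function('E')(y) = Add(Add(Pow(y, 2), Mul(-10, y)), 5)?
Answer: Mul(2, Pow(737, Rational(1, 2))) ≈ 54.295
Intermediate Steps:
Function('E')(y) = Add(5, Pow(y, 2), Mul(-10, y))
Function('W')(T, k) = 55 (Function('W')(T, k) = Add(-9, 64) = 55)
N = 55
Pow(Add(r, N), Rational(1, 2)) = Pow(Add(2893, 55), Rational(1, 2)) = Pow(2948, Rational(1, 2)) = Mul(2, Pow(737, Rational(1, 2)))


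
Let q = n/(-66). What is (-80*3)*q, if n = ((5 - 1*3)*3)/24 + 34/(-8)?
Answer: -160/11 ≈ -14.545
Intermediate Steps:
n = -4 (n = ((5 - 3)*3)*(1/24) + 34*(-⅛) = (2*3)*(1/24) - 17/4 = 6*(1/24) - 17/4 = ¼ - 17/4 = -4)
q = 2/33 (q = -4/(-66) = -4*(-1/66) = 2/33 ≈ 0.060606)
(-80*3)*q = -80*3*(2/33) = -240*2/33 = -160/11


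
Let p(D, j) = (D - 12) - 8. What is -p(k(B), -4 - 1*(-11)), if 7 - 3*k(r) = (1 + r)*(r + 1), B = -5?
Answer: 23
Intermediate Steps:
k(r) = 7/3 - (1 + r)²/3 (k(r) = 7/3 - (1 + r)*(r + 1)/3 = 7/3 - (1 + r)*(1 + r)/3 = 7/3 - (1 + r)²/3)
p(D, j) = -20 + D (p(D, j) = (-12 + D) - 8 = -20 + D)
-p(k(B), -4 - 1*(-11)) = -(-20 + (7/3 - (1 - 5)²/3)) = -(-20 + (7/3 - ⅓*(-4)²)) = -(-20 + (7/3 - ⅓*16)) = -(-20 + (7/3 - 16/3)) = -(-20 - 3) = -1*(-23) = 23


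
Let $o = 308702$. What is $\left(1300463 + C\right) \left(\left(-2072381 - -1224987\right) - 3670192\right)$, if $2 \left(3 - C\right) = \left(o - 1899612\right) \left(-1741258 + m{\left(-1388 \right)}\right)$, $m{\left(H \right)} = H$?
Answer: $6262255908908537904$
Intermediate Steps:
$C = -1386196473927$ ($C = 3 - \frac{\left(308702 - 1899612\right) \left(-1741258 - 1388\right)}{2} = 3 - \frac{\left(-1590910\right) \left(-1742646\right)}{2} = 3 - 1386196473930 = -1386196473927$)
$\left(1300463 + C\right) \left(\left(-2072381 - -1224987\right) - 3670192\right) = \left(1300463 - 1386196473927\right) \left(\left(-2072381 - -1224987\right) - 3670192\right) = - 1386195173464 \left(\left(-2072381 + 1224987\right) - 3670192\right) = - 1386195173464 \left(-847394 - 3670192\right) = \left(-1386195173464\right) \left(-4517586\right) = 6262255908908537904$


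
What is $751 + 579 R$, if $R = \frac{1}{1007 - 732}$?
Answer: $\frac{207104}{275} \approx 753.11$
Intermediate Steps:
$R = \frac{1}{275} \approx 0.0036364$
$751 + 579 R = 751 + 579 \cdot \frac{1}{275} = 751 + \frac{579}{275} = \frac{207104}{275}$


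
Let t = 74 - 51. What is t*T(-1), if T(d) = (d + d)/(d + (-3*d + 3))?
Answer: -46/5 ≈ -9.2000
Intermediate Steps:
t = 23
T(d) = 2*d/(3 - 2*d) (T(d) = (2*d)/(d + (3 - 3*d)) = (2*d)/(3 - 2*d) = 2*d/(3 - 2*d))
t*T(-1) = 23*(-2*(-1)/(-3 + 2*(-1))) = 23*(-2*(-1)/(-3 - 2)) = 23*(-2*(-1)/(-5)) = 23*(-2*(-1)*(-1/5)) = 23*(-2/5) = -46/5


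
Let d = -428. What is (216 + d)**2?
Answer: 44944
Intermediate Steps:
(216 + d)**2 = (216 - 428)**2 = (-212)**2 = 44944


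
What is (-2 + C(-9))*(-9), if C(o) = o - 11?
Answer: 198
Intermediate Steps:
C(o) = -11 + o
(-2 + C(-9))*(-9) = (-2 + (-11 - 9))*(-9) = (-2 - 20)*(-9) = -22*(-9) = 198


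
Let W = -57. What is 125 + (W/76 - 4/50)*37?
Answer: 9429/100 ≈ 94.290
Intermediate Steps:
125 + (W/76 - 4/50)*37 = 125 + (-57/76 - 4/50)*37 = 125 + (-57*1/76 - 4*1/50)*37 = 125 + (-¾ - 2/25)*37 = 125 - 83/100*37 = 125 - 3071/100 = 9429/100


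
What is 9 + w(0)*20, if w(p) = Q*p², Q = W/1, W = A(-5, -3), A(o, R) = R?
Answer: 9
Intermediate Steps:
W = -3
Q = -3 (Q = -3/1 = -3*1 = -3)
w(p) = -3*p²
9 + w(0)*20 = 9 - 3*0²*20 = 9 - 3*0*20 = 9 + 0*20 = 9 + 0 = 9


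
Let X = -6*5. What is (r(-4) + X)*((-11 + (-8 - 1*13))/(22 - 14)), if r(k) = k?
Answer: 136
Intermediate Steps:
X = -30
(r(-4) + X)*((-11 + (-8 - 1*13))/(22 - 14)) = (-4 - 30)*((-11 + (-8 - 1*13))/(22 - 14)) = -34*(-11 + (-8 - 13))/8 = -34*(-11 - 21)/8 = -(-1088)/8 = -34*(-4) = 136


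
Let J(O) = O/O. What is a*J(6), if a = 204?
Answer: 204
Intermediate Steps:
J(O) = 1
a*J(6) = 204*1 = 204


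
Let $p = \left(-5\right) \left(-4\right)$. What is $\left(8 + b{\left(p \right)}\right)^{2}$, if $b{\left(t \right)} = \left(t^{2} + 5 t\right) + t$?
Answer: $278784$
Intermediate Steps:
$p = 20$
$b{\left(t \right)} = t^{2} + 6 t$
$\left(8 + b{\left(p \right)}\right)^{2} = \left(8 + 20 \left(6 + 20\right)\right)^{2} = \left(8 + 20 \cdot 26\right)^{2} = \left(8 + 520\right)^{2} = 528^{2} = 278784$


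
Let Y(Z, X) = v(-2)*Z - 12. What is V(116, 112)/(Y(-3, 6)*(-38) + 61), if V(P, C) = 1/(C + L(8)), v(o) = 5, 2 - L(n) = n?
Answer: 1/115222 ≈ 8.6789e-6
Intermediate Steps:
L(n) = 2 - n
V(P, C) = 1/(-6 + C) (V(P, C) = 1/(C + (2 - 1*8)) = 1/(C + (2 - 8)) = 1/(C - 6) = 1/(-6 + C))
Y(Z, X) = -12 + 5*Z (Y(Z, X) = 5*Z - 12 = -12 + 5*Z)
V(116, 112)/(Y(-3, 6)*(-38) + 61) = 1/((-6 + 112)*((-12 + 5*(-3))*(-38) + 61)) = 1/(106*((-12 - 15)*(-38) + 61)) = 1/(106*(-27*(-38) + 61)) = 1/(106*(1026 + 61)) = (1/106)/1087 = (1/106)*(1/1087) = 1/115222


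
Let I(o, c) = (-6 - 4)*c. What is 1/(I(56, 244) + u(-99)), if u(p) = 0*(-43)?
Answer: -1/2440 ≈ -0.00040984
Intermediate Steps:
I(o, c) = -10*c
u(p) = 0
1/(I(56, 244) + u(-99)) = 1/(-10*244 + 0) = 1/(-2440 + 0) = 1/(-2440) = -1/2440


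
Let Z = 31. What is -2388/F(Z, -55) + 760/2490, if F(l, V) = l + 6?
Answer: -591800/9213 ≈ -64.235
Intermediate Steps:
F(l, V) = 6 + l
-2388/F(Z, -55) + 760/2490 = -2388/(6 + 31) + 760/2490 = -2388/37 + 760*(1/2490) = -2388*1/37 + 76/249 = -2388/37 + 76/249 = -591800/9213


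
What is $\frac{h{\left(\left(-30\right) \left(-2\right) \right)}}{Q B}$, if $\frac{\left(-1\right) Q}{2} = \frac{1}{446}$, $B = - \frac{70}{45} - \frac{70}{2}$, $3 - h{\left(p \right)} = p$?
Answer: $- \frac{114399}{329} \approx -347.72$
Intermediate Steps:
$h{\left(p \right)} = 3 - p$
$B = - \frac{329}{9}$ ($B = \left(-70\right) \frac{1}{45} - 35 = - \frac{14}{9} - 35 = - \frac{329}{9} \approx -36.556$)
$Q = - \frac{1}{223}$ ($Q = - \frac{2}{446} = \left(-2\right) \frac{1}{446} = - \frac{1}{223} \approx -0.0044843$)
$\frac{h{\left(\left(-30\right) \left(-2\right) \right)}}{Q B} = \frac{3 - \left(-30\right) \left(-2\right)}{\left(- \frac{1}{223}\right) \left(- \frac{329}{9}\right)} = \frac{3 - 60}{\frac{329}{2007}} = \left(3 - 60\right) \frac{2007}{329} = \left(-57\right) \frac{2007}{329} = - \frac{114399}{329}$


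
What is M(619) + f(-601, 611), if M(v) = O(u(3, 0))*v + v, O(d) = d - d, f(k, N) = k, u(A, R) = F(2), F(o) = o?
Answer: 18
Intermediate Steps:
u(A, R) = 2
O(d) = 0
M(v) = v (M(v) = 0*v + v = 0 + v = v)
M(619) + f(-601, 611) = 619 - 601 = 18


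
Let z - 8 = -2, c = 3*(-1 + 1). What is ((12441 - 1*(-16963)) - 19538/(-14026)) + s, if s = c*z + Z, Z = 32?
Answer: 206444437/7013 ≈ 29437.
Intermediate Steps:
c = 0 (c = 3*0 = 0)
z = 6 (z = 8 - 2 = 6)
s = 32 (s = 0*6 + 32 = 0 + 32 = 32)
((12441 - 1*(-16963)) - 19538/(-14026)) + s = ((12441 - 1*(-16963)) - 19538/(-14026)) + 32 = ((12441 + 16963) - 19538*(-1/14026)) + 32 = (29404 + 9769/7013) + 32 = 206220021/7013 + 32 = 206444437/7013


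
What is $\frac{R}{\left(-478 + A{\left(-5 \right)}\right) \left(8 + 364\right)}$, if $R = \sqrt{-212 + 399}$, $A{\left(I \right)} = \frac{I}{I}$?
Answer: $- \frac{\sqrt{187}}{177444} \approx -7.7065 \cdot 10^{-5}$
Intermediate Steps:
$A{\left(I \right)} = 1$
$R = \sqrt{187} \approx 13.675$
$\frac{R}{\left(-478 + A{\left(-5 \right)}\right) \left(8 + 364\right)} = \frac{\sqrt{187}}{\left(-478 + 1\right) \left(8 + 364\right)} = \frac{\sqrt{187}}{\left(-477\right) 372} = \frac{\sqrt{187}}{-177444} = \sqrt{187} \left(- \frac{1}{177444}\right) = - \frac{\sqrt{187}}{177444}$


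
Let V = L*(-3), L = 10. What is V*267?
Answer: -8010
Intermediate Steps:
V = -30 (V = 10*(-3) = -30)
V*267 = -30*267 = -8010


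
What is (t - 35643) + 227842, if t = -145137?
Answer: 47062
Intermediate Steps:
(t - 35643) + 227842 = (-145137 - 35643) + 227842 = -180780 + 227842 = 47062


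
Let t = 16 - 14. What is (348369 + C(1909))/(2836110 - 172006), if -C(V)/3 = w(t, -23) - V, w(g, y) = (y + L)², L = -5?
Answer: 43968/333013 ≈ 0.13203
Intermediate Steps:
t = 2
w(g, y) = (-5 + y)² (w(g, y) = (y - 5)² = (-5 + y)²)
C(V) = -2352 + 3*V (C(V) = -3*((-5 - 23)² - V) = -3*((-28)² - V) = -3*(784 - V) = -2352 + 3*V)
(348369 + C(1909))/(2836110 - 172006) = (348369 + (-2352 + 3*1909))/(2836110 - 172006) = (348369 + (-2352 + 5727))/2664104 = (348369 + 3375)*(1/2664104) = 351744*(1/2664104) = 43968/333013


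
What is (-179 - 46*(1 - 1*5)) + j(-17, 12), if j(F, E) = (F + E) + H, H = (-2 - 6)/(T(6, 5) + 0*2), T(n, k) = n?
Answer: -4/3 ≈ -1.3333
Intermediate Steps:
H = -4/3 (H = (-2 - 6)/(6 + 0*2) = -8/(6 + 0) = -8/6 = -8*1/6 = -4/3 ≈ -1.3333)
j(F, E) = -4/3 + E + F (j(F, E) = (F + E) - 4/3 = (E + F) - 4/3 = -4/3 + E + F)
(-179 - 46*(1 - 1*5)) + j(-17, 12) = (-179 - 46*(1 - 1*5)) + (-4/3 + 12 - 17) = (-179 - 46*(1 - 5)) - 19/3 = (-179 - 46*(-4)) - 19/3 = (-179 + 184) - 19/3 = 5 - 19/3 = -4/3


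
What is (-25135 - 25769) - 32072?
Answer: -82976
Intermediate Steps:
(-25135 - 25769) - 32072 = -50904 - 32072 = -82976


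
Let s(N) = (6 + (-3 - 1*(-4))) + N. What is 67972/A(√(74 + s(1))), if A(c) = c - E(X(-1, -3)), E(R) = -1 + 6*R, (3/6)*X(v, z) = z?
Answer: 2514964/1287 - 67972*√82/1287 ≈ 1475.9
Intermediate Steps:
X(v, z) = 2*z
s(N) = 7 + N (s(N) = (6 + (-3 + 4)) + N = (6 + 1) + N = 7 + N)
A(c) = 37 + c (A(c) = c - (-1 + 6*(2*(-3))) = c - (-1 + 6*(-6)) = c - (-1 - 36) = c - 1*(-37) = c + 37 = 37 + c)
67972/A(√(74 + s(1))) = 67972/(37 + √(74 + (7 + 1))) = 67972/(37 + √(74 + 8)) = 67972/(37 + √82)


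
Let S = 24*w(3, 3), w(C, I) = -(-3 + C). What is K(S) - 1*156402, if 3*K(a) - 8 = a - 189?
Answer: -469387/3 ≈ -1.5646e+5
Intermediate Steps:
w(C, I) = 3 - C
S = 0 (S = 24*(3 - 1*3) = 24*(3 - 3) = 24*0 = 0)
K(a) = -181/3 + a/3 (K(a) = 8/3 + (a - 189)/3 = 8/3 + (-189 + a)/3 = 8/3 + (-63 + a/3) = -181/3 + a/3)
K(S) - 1*156402 = (-181/3 + (⅓)*0) - 1*156402 = (-181/3 + 0) - 156402 = -181/3 - 156402 = -469387/3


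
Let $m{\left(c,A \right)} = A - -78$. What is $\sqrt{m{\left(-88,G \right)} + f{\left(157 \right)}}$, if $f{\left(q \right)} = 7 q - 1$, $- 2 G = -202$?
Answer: $\sqrt{1277} \approx 35.735$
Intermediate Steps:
$G = 101$ ($G = \left(- \frac{1}{2}\right) \left(-202\right) = 101$)
$m{\left(c,A \right)} = 78 + A$ ($m{\left(c,A \right)} = A + 78 = 78 + A$)
$f{\left(q \right)} = -1 + 7 q$
$\sqrt{m{\left(-88,G \right)} + f{\left(157 \right)}} = \sqrt{\left(78 + 101\right) + \left(-1 + 7 \cdot 157\right)} = \sqrt{179 + \left(-1 + 1099\right)} = \sqrt{179 + 1098} = \sqrt{1277}$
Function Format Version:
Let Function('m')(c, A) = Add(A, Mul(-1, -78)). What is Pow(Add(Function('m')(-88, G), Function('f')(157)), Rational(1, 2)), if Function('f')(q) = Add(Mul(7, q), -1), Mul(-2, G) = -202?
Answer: Pow(1277, Rational(1, 2)) ≈ 35.735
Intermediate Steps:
G = 101 (G = Mul(Rational(-1, 2), -202) = 101)
Function('m')(c, A) = Add(78, A) (Function('m')(c, A) = Add(A, 78) = Add(78, A))
Function('f')(q) = Add(-1, Mul(7, q))
Pow(Add(Function('m')(-88, G), Function('f')(157)), Rational(1, 2)) = Pow(Add(Add(78, 101), Add(-1, Mul(7, 157))), Rational(1, 2)) = Pow(Add(179, Add(-1, 1099)), Rational(1, 2)) = Pow(Add(179, 1098), Rational(1, 2)) = Pow(1277, Rational(1, 2))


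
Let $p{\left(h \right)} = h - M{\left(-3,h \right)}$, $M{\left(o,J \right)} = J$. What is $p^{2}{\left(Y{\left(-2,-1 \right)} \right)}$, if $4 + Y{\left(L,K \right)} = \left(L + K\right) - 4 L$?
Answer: $0$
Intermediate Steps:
$Y{\left(L,K \right)} = -4 + K - 3 L$ ($Y{\left(L,K \right)} = -4 + \left(\left(L + K\right) - 4 L\right) = -4 + \left(\left(K + L\right) - 4 L\right) = -4 + \left(K - 3 L\right) = -4 + K - 3 L$)
$p{\left(h \right)} = 0$ ($p{\left(h \right)} = h - h = 0$)
$p^{2}{\left(Y{\left(-2,-1 \right)} \right)} = 0^{2} = 0$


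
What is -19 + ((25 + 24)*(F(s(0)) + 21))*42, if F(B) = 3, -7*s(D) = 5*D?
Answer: 49373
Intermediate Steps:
s(D) = -5*D/7
-19 + ((25 + 24)*(F(s(0)) + 21))*42 = -19 + ((25 + 24)*(3 + 21))*42 = -19 + (49*24)*42 = -19 + 1176*42 = -19 + 49392 = 49373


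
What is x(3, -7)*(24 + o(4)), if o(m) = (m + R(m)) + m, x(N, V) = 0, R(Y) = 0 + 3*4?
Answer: 0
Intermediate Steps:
R(Y) = 12 (R(Y) = 0 + 12 = 12)
o(m) = 12 + 2*m (o(m) = (m + 12) + m = (12 + m) + m = 12 + 2*m)
x(3, -7)*(24 + o(4)) = 0*(24 + (12 + 2*4)) = 0*(24 + (12 + 8)) = 0*(24 + 20) = 0*44 = 0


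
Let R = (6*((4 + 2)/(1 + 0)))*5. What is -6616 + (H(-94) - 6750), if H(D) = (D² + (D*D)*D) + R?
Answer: -834934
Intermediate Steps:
R = 180 (R = (6*(6/1))*5 = (6*(6*1))*5 = (6*6)*5 = 36*5 = 180)
H(D) = 180 + D² + D³ (H(D) = (D² + (D*D)*D) + 180 = (D² + D²*D) + 180 = (D² + D³) + 180 = 180 + D² + D³)
-6616 + (H(-94) - 6750) = -6616 + ((180 + (-94)² + (-94)³) - 6750) = -6616 + ((180 + 8836 - 830584) - 6750) = -6616 + (-821568 - 6750) = -6616 - 828318 = -834934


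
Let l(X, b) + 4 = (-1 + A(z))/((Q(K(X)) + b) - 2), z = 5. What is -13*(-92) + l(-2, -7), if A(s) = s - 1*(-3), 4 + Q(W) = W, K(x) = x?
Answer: 17873/15 ≈ 1191.5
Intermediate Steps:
Q(W) = -4 + W
A(s) = 3 + s (A(s) = s + 3 = 3 + s)
l(X, b) = -4 + 7/(-6 + X + b) (l(X, b) = -4 + (-1 + (3 + 5))/(((-4 + X) + b) - 2) = -4 + (-1 + 8)/((-4 + X + b) - 2) = -4 + 7/(-6 + X + b))
-13*(-92) + l(-2, -7) = -13*(-92) + (31 - 4*(-2) - 4*(-7))/(-6 - 2 - 7) = 1196 + (31 + 8 + 28)/(-15) = 1196 - 1/15*67 = 1196 - 67/15 = 17873/15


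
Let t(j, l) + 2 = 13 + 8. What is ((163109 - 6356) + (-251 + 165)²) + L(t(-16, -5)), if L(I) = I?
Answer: 164168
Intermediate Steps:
t(j, l) = 19 (t(j, l) = -2 + (13 + 8) = -2 + 21 = 19)
((163109 - 6356) + (-251 + 165)²) + L(t(-16, -5)) = ((163109 - 6356) + (-251 + 165)²) + 19 = (156753 + (-86)²) + 19 = (156753 + 7396) + 19 = 164149 + 19 = 164168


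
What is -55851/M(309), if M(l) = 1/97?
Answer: -5417547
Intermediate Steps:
M(l) = 1/97
-55851/M(309) = -55851/1/97 = -55851*97 = -5417547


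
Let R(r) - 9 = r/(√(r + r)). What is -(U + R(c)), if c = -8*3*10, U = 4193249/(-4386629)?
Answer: -35286412/4386629 - 2*I*√30 ≈ -8.0441 - 10.954*I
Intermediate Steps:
U = -4193249/4386629 (U = 4193249*(-1/4386629) = -4193249/4386629 ≈ -0.95592)
c = -240 (c = -24*10 = -240)
R(r) = 9 + √2*√r/2 (R(r) = 9 + r/(√(r + r)) = 9 + r/(√(2*r)) = 9 + r/((√2*√r)) = 9 + r*(√2/(2*√r)) = 9 + √2*√r/2)
-(U + R(c)) = -(-4193249/4386629 + (9 + √2*√(-240)/2)) = -(-4193249/4386629 + (9 + √2*(4*I*√15)/2)) = -(-4193249/4386629 + (9 + 2*I*√30)) = -(35286412/4386629 + 2*I*√30) = -35286412/4386629 - 2*I*√30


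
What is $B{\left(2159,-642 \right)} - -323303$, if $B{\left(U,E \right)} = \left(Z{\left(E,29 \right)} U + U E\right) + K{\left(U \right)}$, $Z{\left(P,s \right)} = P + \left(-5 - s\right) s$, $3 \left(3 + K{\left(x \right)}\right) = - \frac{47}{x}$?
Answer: $- \frac{29649309557}{6477} \approx -4.5776 \cdot 10^{6}$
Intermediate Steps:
$K{\left(x \right)} = -3 - \frac{47}{3 x}$ ($K{\left(x \right)} = -3 + \frac{\left(-47\right) \frac{1}{x}}{3} = -3 - \frac{47}{3 x}$)
$Z{\left(P,s \right)} = P + s \left(-5 - s\right)$
$B{\left(U,E \right)} = -3 - \frac{47}{3 U} + E U + U \left(-986 + E\right)$ ($B{\left(U,E \right)} = \left(\left(E - 29^{2} - 145\right) U + U E\right) - \left(3 + \frac{47}{3 U}\right) = \left(\left(E - 841 - 145\right) U + E U\right) - \left(3 + \frac{47}{3 U}\right) = \left(\left(-986 + E\right) U + E U\right) - \left(3 + \frac{47}{3 U}\right) = \left(U \left(-986 + E\right) + E U\right) - \left(3 + \frac{47}{3 U}\right) = \left(E U + U \left(-986 + E\right)\right) - \left(3 + \frac{47}{3 U}\right) = -3 - \frac{47}{3 U} + E U + U \left(-986 + E\right)$)
$B{\left(2159,-642 \right)} - -323303 = \left(-3 - 2128774 - \frac{47}{3 \cdot 2159} + 2 \left(-642\right) 2159\right) - -323303 = \left(-3 - 2128774 - \frac{47}{6477} - 2772156\right) + 323303 = - \frac{31743343088}{6477} + 323303 = - \frac{29649309557}{6477}$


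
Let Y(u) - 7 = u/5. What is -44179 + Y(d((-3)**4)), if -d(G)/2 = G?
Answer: -221022/5 ≈ -44204.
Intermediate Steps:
d(G) = -2*G
Y(u) = 7 + u/5
-44179 + Y(d((-3)**4)) = -44179 + (7 + (-2*(-3)**4)/5) = -44179 + (7 + (-2*81)/5) = -44179 + (7 + (1/5)*(-162)) = -44179 + (7 - 162/5) = -44179 - 127/5 = -221022/5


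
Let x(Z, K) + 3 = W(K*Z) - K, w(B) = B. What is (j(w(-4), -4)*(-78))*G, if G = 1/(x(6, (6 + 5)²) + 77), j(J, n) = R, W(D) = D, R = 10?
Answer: -780/679 ≈ -1.1487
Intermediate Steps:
x(Z, K) = -3 - K + K*Z (x(Z, K) = -3 + (K*Z - K) = -3 + (-K + K*Z) = -3 - K + K*Z)
j(J, n) = 10
G = 1/679 (G = 1/((-3 - (6 + 5)² + (6 + 5)²*6) + 77) = 1/((-3 - 1*11² + 11²*6) + 77) = 1/((-3 - 1*121 + 121*6) + 77) = 1/((-3 - 121 + 726) + 77) = 1/(602 + 77) = 1/679 ≈ 0.0014728)
(j(w(-4), -4)*(-78))*G = (10*(-78))*(1/679) = -780*1/679 = -780/679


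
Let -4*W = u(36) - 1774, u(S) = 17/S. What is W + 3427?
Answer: 557335/144 ≈ 3870.4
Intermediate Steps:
W = 63847/144 (W = -(17/36 - 1774)/4 = -¼*(-63847/36) = 63847/144 ≈ 443.38)
W + 3427 = 63847/144 + 3427 = 557335/144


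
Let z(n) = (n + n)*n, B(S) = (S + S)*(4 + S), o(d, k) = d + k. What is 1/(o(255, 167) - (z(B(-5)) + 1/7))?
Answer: 7/1553 ≈ 0.0045074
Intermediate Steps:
B(S) = 2*S*(4 + S) (B(S) = (2*S)*(4 + S) = 2*S*(4 + S))
z(n) = 2*n**2 (z(n) = (2*n)*n = 2*n**2)
1/(o(255, 167) - (z(B(-5)) + 1/7)) = 1/((255 + 167) - (2*(2*(-5)*(4 - 5))**2 + 1/7)) = 1/(422 - (2*(2*(-5)*(-1))**2 + 1/7)) = 1/(422 - (2*10**2 + 1/7)) = 1/(422 - (2*100 + 1/7)) = 1/(422 - (200 + 1/7)) = 1/(422 - 1*1401/7) = 1/(422 - 1401/7) = 1/(1553/7) = 7/1553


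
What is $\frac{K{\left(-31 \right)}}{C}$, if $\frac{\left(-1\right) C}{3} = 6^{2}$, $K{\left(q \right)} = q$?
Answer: $\frac{31}{108} \approx 0.28704$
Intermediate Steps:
$C = -108$ ($C = - 3 \cdot 6^{2} = \left(-3\right) 36 = -108$)
$\frac{K{\left(-31 \right)}}{C} = - \frac{31}{-108} = \left(-31\right) \left(- \frac{1}{108}\right) = \frac{31}{108}$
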